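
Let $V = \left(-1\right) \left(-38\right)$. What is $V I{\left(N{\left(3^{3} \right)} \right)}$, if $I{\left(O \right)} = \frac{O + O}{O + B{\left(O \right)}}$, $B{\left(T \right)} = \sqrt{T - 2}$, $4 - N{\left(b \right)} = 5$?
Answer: $19 + 19 i \sqrt{3} \approx 19.0 + 32.909 i$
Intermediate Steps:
$N{\left(b \right)} = -1$ ($N{\left(b \right)} = 4 - 5 = -1$)
$B{\left(T \right)} = \sqrt{-2 + T}$
$V = 38$
$I{\left(O \right)} = \frac{2 O}{O + \sqrt{-2 + O}}$ ($I{\left(O \right)} = \frac{O + O}{O + \sqrt{-2 + O}} = \frac{2 O}{O + \sqrt{-2 + O}}$)
$V I{\left(N{\left(3^{3} \right)} \right)} = 38 \cdot 2 \left(-1\right) \frac{1}{-1 + \sqrt{-2 - 1}} = 38 \cdot 2 \left(-1\right) \frac{1}{-1 + \sqrt{-3}} = 38 \cdot 2 \left(-1\right) \frac{1}{-1 + i \sqrt{3}} = 38 \left(- \frac{2}{-1 + i \sqrt{3}}\right) = - \frac{76}{-1 + i \sqrt{3}}$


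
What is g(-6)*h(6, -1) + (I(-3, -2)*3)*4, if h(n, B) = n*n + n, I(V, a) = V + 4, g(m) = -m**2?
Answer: -1500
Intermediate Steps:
I(V, a) = 4 + V
h(n, B) = n + n**2 (h(n, B) = n**2 + n = n + n**2)
g(-6)*h(6, -1) + (I(-3, -2)*3)*4 = (-1*(-6)**2)*(6*(1 + 6)) + ((4 - 3)*3)*4 = (-1*36)*(6*7) + (1*3)*4 = -36*42 + 3*4 = -1512 + 12 = -1500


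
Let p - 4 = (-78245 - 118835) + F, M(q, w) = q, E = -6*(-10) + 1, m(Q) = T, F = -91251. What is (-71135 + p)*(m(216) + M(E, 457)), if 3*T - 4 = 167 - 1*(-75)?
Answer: -51403066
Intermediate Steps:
T = 82 (T = 4/3 + (167 - 1*(-75))/3 = 4/3 + (167 + 75)/3 = 4/3 + (⅓)*242 = 4/3 + 242/3 = 82)
m(Q) = 82
E = 61 (E = 60 + 1 = 61)
p = -288327 (p = 4 + ((-78245 - 118835) - 91251) = 4 + (-197080 - 91251) = 4 - 288331 = -288327)
(-71135 + p)*(m(216) + M(E, 457)) = (-71135 - 288327)*(82 + 61) = -359462*143 = -51403066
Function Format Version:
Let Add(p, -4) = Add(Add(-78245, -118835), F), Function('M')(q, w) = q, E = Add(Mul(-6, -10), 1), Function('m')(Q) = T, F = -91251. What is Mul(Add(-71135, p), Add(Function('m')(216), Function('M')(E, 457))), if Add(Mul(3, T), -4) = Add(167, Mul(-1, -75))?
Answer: -51403066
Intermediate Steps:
T = 82 (T = Add(Rational(4, 3), Mul(Rational(1, 3), Add(167, Mul(-1, -75)))) = Add(Rational(4, 3), Mul(Rational(1, 3), Add(167, 75))) = Add(Rational(4, 3), Mul(Rational(1, 3), 242)) = Add(Rational(4, 3), Rational(242, 3)) = 82)
Function('m')(Q) = 82
E = 61 (E = Add(60, 1) = 61)
p = -288327 (p = Add(4, Add(Add(-78245, -118835), -91251)) = Add(4, Add(-197080, -91251)) = Add(4, -288331) = -288327)
Mul(Add(-71135, p), Add(Function('m')(216), Function('M')(E, 457))) = Mul(Add(-71135, -288327), Add(82, 61)) = Mul(-359462, 143) = -51403066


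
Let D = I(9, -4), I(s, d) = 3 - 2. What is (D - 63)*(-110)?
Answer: 6820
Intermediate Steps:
I(s, d) = 1
D = 1
(D - 63)*(-110) = (1 - 63)*(-110) = -62*(-110) = 6820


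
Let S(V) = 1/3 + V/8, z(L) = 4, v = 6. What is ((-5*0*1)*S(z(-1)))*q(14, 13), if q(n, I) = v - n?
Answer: 0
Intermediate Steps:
S(V) = ⅓ + V/8 (S(V) = 1*(⅓) + V*(⅛) = ⅓ + V/8)
q(n, I) = 6 - n
((-5*0*1)*S(z(-1)))*q(14, 13) = ((-5*0*1)*(⅓ + (⅛)*4))*(6 - 1*14) = ((0*1)*(⅓ + ½))*(6 - 14) = (0*(⅚))*(-8) = 0*(-8) = 0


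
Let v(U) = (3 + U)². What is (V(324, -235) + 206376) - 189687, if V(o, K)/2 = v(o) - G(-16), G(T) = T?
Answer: 230579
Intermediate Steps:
V(o, K) = 32 + 2*(3 + o)² (V(o, K) = 2*((3 + o)² - 1*(-16)) = 2*((3 + o)² + 16) = 2*(16 + (3 + o)²) = 32 + 2*(3 + o)²)
(V(324, -235) + 206376) - 189687 = ((32 + 2*(3 + 324)²) + 206376) - 189687 = ((32 + 2*327²) + 206376) - 189687 = ((32 + 2*106929) + 206376) - 189687 = ((32 + 213858) + 206376) - 189687 = (213890 + 206376) - 189687 = 420266 - 189687 = 230579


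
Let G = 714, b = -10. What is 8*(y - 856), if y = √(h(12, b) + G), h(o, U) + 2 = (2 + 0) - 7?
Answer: -6848 + 8*√707 ≈ -6635.3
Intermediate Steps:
h(o, U) = -7 (h(o, U) = -2 + ((2 + 0) - 7) = -2 + (2 - 7) = -2 - 5 = -7)
y = √707 (y = √(-7 + 714) = √707 ≈ 26.589)
8*(y - 856) = 8*(√707 - 856) = 8*(-856 + √707) = -6848 + 8*√707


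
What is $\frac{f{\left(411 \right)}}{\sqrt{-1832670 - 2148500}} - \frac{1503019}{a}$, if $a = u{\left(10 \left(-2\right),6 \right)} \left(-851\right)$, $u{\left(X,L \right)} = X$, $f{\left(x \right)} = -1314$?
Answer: $- \frac{1503019}{17020} + \frac{657 i \sqrt{3981170}}{1990585} \approx -88.309 + 0.65855 i$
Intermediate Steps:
$a = 17020$ ($a = 10 \left(-2\right) \left(-851\right) = \left(-20\right) \left(-851\right) = 17020$)
$\frac{f{\left(411 \right)}}{\sqrt{-1832670 - 2148500}} - \frac{1503019}{a} = - \frac{1314}{\sqrt{-1832670 - 2148500}} - \frac{1503019}{17020} = - \frac{1314}{\sqrt{-3981170}} - \frac{1503019}{17020} = - \frac{1314}{i \sqrt{3981170}} - \frac{1503019}{17020} = - 1314 \left(- \frac{i \sqrt{3981170}}{3981170}\right) - \frac{1503019}{17020} = \frac{657 i \sqrt{3981170}}{1990585} - \frac{1503019}{17020} = - \frac{1503019}{17020} + \frac{657 i \sqrt{3981170}}{1990585}$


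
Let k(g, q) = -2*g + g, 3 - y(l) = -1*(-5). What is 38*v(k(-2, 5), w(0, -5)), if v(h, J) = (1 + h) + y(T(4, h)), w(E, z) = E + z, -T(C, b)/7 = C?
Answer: 38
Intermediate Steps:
T(C, b) = -7*C
y(l) = -2 (y(l) = 3 - (-1)*(-5) = 3 - 1*5 = 3 - 5 = -2)
k(g, q) = -g
v(h, J) = -1 + h (v(h, J) = (1 + h) - 2 = -1 + h)
38*v(k(-2, 5), w(0, -5)) = 38*(-1 - 1*(-2)) = 38*(-1 + 2) = 38*1 = 38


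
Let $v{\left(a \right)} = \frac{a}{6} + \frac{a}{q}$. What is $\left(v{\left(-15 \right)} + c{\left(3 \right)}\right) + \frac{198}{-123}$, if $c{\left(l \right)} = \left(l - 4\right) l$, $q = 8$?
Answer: $- \frac{2947}{328} \approx -8.9848$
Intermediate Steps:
$v{\left(a \right)} = \frac{7 a}{24}$ ($v{\left(a \right)} = \frac{a}{6} + \frac{a}{8} = \frac{7 a}{24}$)
$c{\left(l \right)} = l \left(-4 + l\right)$ ($c{\left(l \right)} = \left(-4 + l\right) l = l \left(-4 + l\right)$)
$\left(v{\left(-15 \right)} + c{\left(3 \right)}\right) + \frac{198}{-123} = \left(\frac{7}{24} \left(-15\right) + 3 \left(-4 + 3\right)\right) + \frac{198}{-123} = \left(- \frac{35}{8} + 3 \left(-1\right)\right) + 198 \left(- \frac{1}{123}\right) = \left(- \frac{35}{8} - 3\right) - \frac{66}{41} = - \frac{59}{8} - \frac{66}{41} = - \frac{2947}{328}$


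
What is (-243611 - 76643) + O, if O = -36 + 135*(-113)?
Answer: -335545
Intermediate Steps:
O = -15291 (O = -36 - 15255 = -15291)
(-243611 - 76643) + O = (-243611 - 76643) - 15291 = -320254 - 15291 = -335545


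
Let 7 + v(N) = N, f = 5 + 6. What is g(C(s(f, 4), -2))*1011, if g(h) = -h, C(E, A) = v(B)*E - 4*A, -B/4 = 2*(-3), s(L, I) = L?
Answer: -197145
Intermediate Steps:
f = 11
B = 24 (B = -8*(-3) = -4*(-6) = 24)
v(N) = -7 + N
C(E, A) = -4*A + 17*E (C(E, A) = (-7 + 24)*E - 4*A = 17*E - 4*A = -4*A + 17*E)
g(C(s(f, 4), -2))*1011 = -(-4*(-2) + 17*11)*1011 = -(8 + 187)*1011 = -1*195*1011 = -195*1011 = -197145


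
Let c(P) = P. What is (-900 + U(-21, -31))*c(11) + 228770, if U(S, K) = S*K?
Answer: 226031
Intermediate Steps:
U(S, K) = K*S
(-900 + U(-21, -31))*c(11) + 228770 = (-900 - 31*(-21))*11 + 228770 = (-900 + 651)*11 + 228770 = -249*11 + 228770 = -2739 + 228770 = 226031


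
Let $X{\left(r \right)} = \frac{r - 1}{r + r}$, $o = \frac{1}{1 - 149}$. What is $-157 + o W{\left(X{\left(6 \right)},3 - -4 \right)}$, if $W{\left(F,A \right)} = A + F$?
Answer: $- \frac{278921}{1776} \approx -157.05$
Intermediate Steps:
$o = - \frac{1}{148}$ ($o = \frac{1}{-148} = - \frac{1}{148} \approx -0.0067568$)
$X{\left(r \right)} = \frac{-1 + r}{2 r}$
$-157 + o W{\left(X{\left(6 \right)},3 - -4 \right)} = -157 - \frac{\left(3 - -4\right) + \frac{-1 + 6}{2 \cdot 6}}{148} = -157 - \frac{\left(3 + 4\right) + \frac{1}{2} \cdot \frac{1}{6} \cdot 5}{148} = -157 - \frac{7 + \frac{5}{12}}{148} = -157 - \frac{89}{1776} = - \frac{278921}{1776}$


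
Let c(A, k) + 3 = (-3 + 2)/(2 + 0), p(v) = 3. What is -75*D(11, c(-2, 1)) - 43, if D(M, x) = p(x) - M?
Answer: 557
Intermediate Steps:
c(A, k) = -7/2 (c(A, k) = -3 + (-3 + 2)/(2 + 0) = -3 - 1/2 = -3 - 1*½ = -3 - ½ = -7/2)
D(M, x) = 3 - M
-75*D(11, c(-2, 1)) - 43 = -75*(3 - 1*11) - 43 = -75*(3 - 11) - 43 = -75*(-8) - 43 = 600 - 43 = 557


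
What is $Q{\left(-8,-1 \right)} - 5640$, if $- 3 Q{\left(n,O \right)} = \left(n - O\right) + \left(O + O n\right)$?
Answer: $-5640$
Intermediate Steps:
$Q{\left(n,O \right)} = - \frac{n}{3} - \frac{O n}{3}$ ($Q{\left(n,O \right)} = - \frac{\left(n - O\right) + \left(O + O n\right)}{3} = - \frac{n + O n}{3} = - \frac{n}{3} - \frac{O n}{3}$)
$Q{\left(-8,-1 \right)} - 5640 = \left(- \frac{1}{3}\right) \left(-8\right) \left(1 - 1\right) - 5640 = \left(- \frac{1}{3}\right) \left(-8\right) 0 - 5640 = 0 - 5640 = -5640$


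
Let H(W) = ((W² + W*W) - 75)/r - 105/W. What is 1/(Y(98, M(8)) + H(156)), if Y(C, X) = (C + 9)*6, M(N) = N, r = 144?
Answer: 624/610775 ≈ 0.0010217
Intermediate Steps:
Y(C, X) = 54 + 6*C (Y(C, X) = (9 + C)*6 = 54 + 6*C)
H(W) = -25/48 - 105/W + W²/72 (H(W) = ((W² + W*W) - 75)/144 - 105/W = ((W² + W²) - 75)*(1/144) - 105/W = (2*W² - 75)*(1/144) - 105/W = (-75 + 2*W²)*(1/144) - 105/W = (-25/48 + W²/72) - 105/W = -25/48 - 105/W + W²/72)
1/(Y(98, M(8)) + H(156)) = 1/((54 + 6*98) + (-25/48 - 105/156 + (1/72)*156²)) = 1/((54 + 588) + (-25/48 - 105*1/156 + (1/72)*24336)) = 1/(642 + (-25/48 - 35/52 + 338)) = 1/(642 + 210167/624) = 1/(610775/624) = 624/610775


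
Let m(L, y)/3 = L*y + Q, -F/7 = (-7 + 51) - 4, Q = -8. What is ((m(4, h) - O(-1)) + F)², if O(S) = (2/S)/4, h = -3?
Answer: 461041/4 ≈ 1.1526e+5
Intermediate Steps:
F = -280 (F = -7*((-7 + 51) - 4) = -7*(44 - 4) = -7*40 = -280)
O(S) = 1/(2*S) (O(S) = (2/S)*(¼) = 1/(2*S))
m(L, y) = -24 + 3*L*y (m(L, y) = 3*(L*y - 8) = 3*(-8 + L*y) = -24 + 3*L*y)
((m(4, h) - O(-1)) + F)² = (((-24 + 3*4*(-3)) - 1/(2*(-1))) - 280)² = (((-24 - 36) - (-1)/2) - 280)² = ((-60 - 1*(-½)) - 280)² = ((-60 + ½) - 280)² = (-119/2 - 280)² = (-679/2)² = 461041/4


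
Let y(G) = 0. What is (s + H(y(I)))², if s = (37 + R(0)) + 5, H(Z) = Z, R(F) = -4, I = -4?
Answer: 1444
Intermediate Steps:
s = 38 (s = (37 - 4) + 5 = 33 + 5 = 38)
(s + H(y(I)))² = (38 + 0)² = 38² = 1444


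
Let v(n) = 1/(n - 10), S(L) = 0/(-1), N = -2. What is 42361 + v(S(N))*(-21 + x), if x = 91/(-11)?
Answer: 2330016/55 ≈ 42364.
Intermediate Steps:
x = -91/11 (x = 91*(-1/11) = -91/11 ≈ -8.2727)
S(L) = 0 (S(L) = 0*(-1) = 0)
v(n) = 1/(-10 + n)
42361 + v(S(N))*(-21 + x) = 42361 + (-21 - 91/11)/(-10 + 0) = 42361 - 322/11/(-10) = 42361 - ⅒*(-322/11) = 42361 + 161/55 = 2330016/55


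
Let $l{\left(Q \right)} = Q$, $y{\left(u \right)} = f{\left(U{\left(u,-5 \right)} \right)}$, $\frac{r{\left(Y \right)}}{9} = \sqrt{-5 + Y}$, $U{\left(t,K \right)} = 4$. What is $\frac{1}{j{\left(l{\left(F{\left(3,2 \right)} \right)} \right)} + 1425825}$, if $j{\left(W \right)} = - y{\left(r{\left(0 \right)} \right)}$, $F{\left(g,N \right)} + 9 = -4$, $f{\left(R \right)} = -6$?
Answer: $\frac{1}{1425831} \approx 7.0135 \cdot 10^{-7}$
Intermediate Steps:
$F{\left(g,N \right)} = -13$ ($F{\left(g,N \right)} = -9 - 4 = -13$)
$r{\left(Y \right)} = 9 \sqrt{-5 + Y}$
$y{\left(u \right)} = -6$
$j{\left(W \right)} = 6$ ($j{\left(W \right)} = \left(-1\right) \left(-6\right) = 6$)
$\frac{1}{j{\left(l{\left(F{\left(3,2 \right)} \right)} \right)} + 1425825} = \frac{1}{6 + 1425825} = \frac{1}{1425831}$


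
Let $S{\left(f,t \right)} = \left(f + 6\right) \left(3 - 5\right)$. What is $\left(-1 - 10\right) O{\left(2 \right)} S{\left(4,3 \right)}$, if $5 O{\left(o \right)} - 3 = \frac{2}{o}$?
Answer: $176$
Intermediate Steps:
$S{\left(f,t \right)} = -12 - 2 f$ ($S{\left(f,t \right)} = \left(6 + f\right) \left(-2\right) = -12 - 2 f$)
$O{\left(o \right)} = \frac{3}{5} + \frac{2}{5 o}$ ($O{\left(o \right)} = \frac{3}{5} + \frac{2 \frac{1}{o}}{5} = \frac{3}{5} + \frac{2}{5 o}$)
$\left(-1 - 10\right) O{\left(2 \right)} S{\left(4,3 \right)} = \left(-1 - 10\right) \frac{2 + 3 \cdot 2}{5 \cdot 2} \left(-12 - 8\right) = - 11 \cdot \frac{1}{5} \cdot \frac{1}{2} \left(2 + 6\right) \left(-12 - 8\right) = - 11 \cdot \frac{1}{5} \cdot \frac{1}{2} \cdot 8 \left(-20\right) = \left(-11\right) \frac{4}{5} \left(-20\right) = \left(- \frac{44}{5}\right) \left(-20\right) = 176$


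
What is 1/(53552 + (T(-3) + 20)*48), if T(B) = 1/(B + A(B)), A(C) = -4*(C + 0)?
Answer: 3/163552 ≈ 1.8343e-5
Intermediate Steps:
A(C) = -4*C
T(B) = -1/(3*B) (T(B) = 1/(B - 4*B) = 1/(-3*B) = -1/(3*B))
1/(53552 + (T(-3) + 20)*48) = 1/(53552 + (-⅓/(-3) + 20)*48) = 1/(53552 + (-⅓*(-⅓) + 20)*48) = 1/(53552 + (⅑ + 20)*48) = 1/(53552 + (181/9)*48) = 1/(53552 + 2896/3) = 1/(163552/3) = 3/163552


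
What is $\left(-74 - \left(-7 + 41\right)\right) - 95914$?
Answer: $-96022$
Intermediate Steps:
$\left(-74 - \left(-7 + 41\right)\right) - 95914 = \left(-74 - 34\right) - 95914 = -108 - 95914 = -96022$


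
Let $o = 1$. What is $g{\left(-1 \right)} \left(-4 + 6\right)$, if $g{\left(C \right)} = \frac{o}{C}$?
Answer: $-2$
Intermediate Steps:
$g{\left(C \right)} = \frac{1}{C}$ ($g{\left(C \right)} = 1 \frac{1}{C} = \frac{1}{C}$)
$g{\left(-1 \right)} \left(-4 + 6\right) = \frac{-4 + 6}{-1} = \left(-1\right) 2 = -2$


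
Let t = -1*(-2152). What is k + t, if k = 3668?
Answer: 5820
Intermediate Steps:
t = 2152
k + t = 3668 + 2152 = 5820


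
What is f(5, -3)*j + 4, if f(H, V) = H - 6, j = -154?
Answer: 158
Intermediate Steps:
f(H, V) = -6 + H
f(5, -3)*j + 4 = (-6 + 5)*(-154) + 4 = -1*(-154) + 4 = 154 + 4 = 158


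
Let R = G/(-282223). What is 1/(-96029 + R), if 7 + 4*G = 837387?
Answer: -282223/27101801812 ≈ -1.0413e-5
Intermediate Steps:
G = 209345 (G = -7/4 + (¼)*837387 = -7/4 + 837387/4 = 209345)
R = -209345/282223 (R = 209345/(-282223) = 209345*(-1/282223) = -209345/282223 ≈ -0.74177)
1/(-96029 + R) = 1/(-96029 - 209345/282223) = 1/(-27101801812/282223) = -282223/27101801812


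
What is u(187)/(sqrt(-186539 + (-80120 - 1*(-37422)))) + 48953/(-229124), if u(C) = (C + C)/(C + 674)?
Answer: -48953/229124 - 374*I*sqrt(229237)/197373057 ≈ -0.21365 - 0.00090725*I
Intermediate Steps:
u(C) = 2*C/(674 + C) (u(C) = (2*C)/(674 + C) = 2*C/(674 + C))
u(187)/(sqrt(-186539 + (-80120 - 1*(-37422)))) + 48953/(-229124) = (2*187/(674 + 187))/(sqrt(-186539 + (-80120 - 1*(-37422)))) + 48953/(-229124) = (2*187/861)/(sqrt(-186539 + (-80120 + 37422))) + 48953*(-1/229124) = (2*187*(1/861))/(sqrt(-186539 - 42698)) - 48953/229124 = 374/(861*(sqrt(-229237))) - 48953/229124 = 374/(861*((I*sqrt(229237)))) - 48953/229124 = 374*(-I*sqrt(229237)/229237)/861 - 48953/229124 = -374*I*sqrt(229237)/197373057 - 48953/229124 = -48953/229124 - 374*I*sqrt(229237)/197373057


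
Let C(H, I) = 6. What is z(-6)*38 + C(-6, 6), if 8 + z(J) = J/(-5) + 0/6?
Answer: -1262/5 ≈ -252.40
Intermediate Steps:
z(J) = -8 - J/5 (z(J) = -8 + (J/(-5) + 0/6) = -8 + (J*(-1/5) + 0*(1/6)) = -8 + (-J/5 + 0) = -8 - J/5)
z(-6)*38 + C(-6, 6) = (-8 - 1/5*(-6))*38 + 6 = (-8 + 6/5)*38 + 6 = -34/5*38 + 6 = -1292/5 + 6 = -1262/5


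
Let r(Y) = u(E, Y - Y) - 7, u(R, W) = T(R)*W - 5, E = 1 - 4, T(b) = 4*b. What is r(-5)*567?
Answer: -6804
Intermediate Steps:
E = -3
u(R, W) = -5 + 4*R*W (u(R, W) = (4*R)*W - 5 = 4*R*W - 5 = -5 + 4*R*W)
r(Y) = -12 (r(Y) = (-5 + 4*(-3)*(Y - Y)) - 7 = (-5 + 4*(-3)*0) - 7 = (-5 + 0) - 7 = -5 - 7 = -12)
r(-5)*567 = -12*567 = -6804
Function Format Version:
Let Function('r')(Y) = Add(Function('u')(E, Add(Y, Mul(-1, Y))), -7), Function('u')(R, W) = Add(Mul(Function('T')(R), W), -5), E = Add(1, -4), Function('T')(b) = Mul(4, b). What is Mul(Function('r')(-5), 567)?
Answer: -6804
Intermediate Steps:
E = -3
Function('u')(R, W) = Add(-5, Mul(4, R, W)) (Function('u')(R, W) = Add(Mul(Mul(4, R), W), -5) = Add(Mul(4, R, W), -5) = Add(-5, Mul(4, R, W)))
Function('r')(Y) = -12 (Function('r')(Y) = Add(Add(-5, Mul(4, -3, Add(Y, Mul(-1, Y)))), -7) = Add(Add(-5, Mul(4, -3, 0)), -7) = Add(Add(-5, 0), -7) = Add(-5, -7) = -12)
Mul(Function('r')(-5), 567) = Mul(-12, 567) = -6804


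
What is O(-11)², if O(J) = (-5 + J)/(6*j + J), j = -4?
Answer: 256/1225 ≈ 0.20898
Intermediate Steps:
O(J) = (-5 + J)/(-24 + J) (O(J) = (-5 + J)/(6*(-4) + J) = (-5 + J)/(-24 + J))
O(-11)² = ((-5 - 11)/(-24 - 11))² = (-16/(-35))² = (-1/35*(-16))² = (16/35)² = 256/1225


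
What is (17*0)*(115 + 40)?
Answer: 0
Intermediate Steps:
(17*0)*(115 + 40) = 0*155 = 0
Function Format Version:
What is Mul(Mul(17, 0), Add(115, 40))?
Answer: 0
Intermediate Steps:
Mul(Mul(17, 0), Add(115, 40)) = Mul(0, 155) = 0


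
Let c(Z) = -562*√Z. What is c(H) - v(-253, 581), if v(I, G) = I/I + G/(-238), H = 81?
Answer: -171923/34 ≈ -5056.6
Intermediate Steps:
v(I, G) = 1 - G/238 (v(I, G) = 1 + G*(-1/238) = 1 - G/238)
c(H) - v(-253, 581) = -562*√81 - (1 - 1/238*581) = -562*9 - (1 - 83/34) = -5058 - 1*(-49/34) = -5058 + 49/34 = -171923/34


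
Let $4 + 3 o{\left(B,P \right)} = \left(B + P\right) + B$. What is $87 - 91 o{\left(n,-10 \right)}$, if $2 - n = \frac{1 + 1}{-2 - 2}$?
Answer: $360$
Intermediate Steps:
$n = \frac{5}{2}$ ($n = 2 - \frac{1 + 1}{-2 - 2} = 2 - \frac{2}{-4} = 2 - 2 \left(- \frac{1}{4}\right) = 2 - - \frac{1}{2} = 2 + \frac{1}{2} = \frac{5}{2} \approx 2.5$)
$o{\left(B,P \right)} = - \frac{4}{3} + \frac{P}{3} + \frac{2 B}{3}$ ($o{\left(B,P \right)} = - \frac{4}{3} + \frac{\left(B + P\right) + B}{3} = - \frac{4}{3} + \frac{P + 2 B}{3} = - \frac{4}{3} + \left(\frac{P}{3} + \frac{2 B}{3}\right) = - \frac{4}{3} + \frac{P}{3} + \frac{2 B}{3}$)
$87 - 91 o{\left(n,-10 \right)} = 87 - 91 \left(- \frac{4}{3} + \frac{1}{3} \left(-10\right) + \frac{2}{3} \cdot \frac{5}{2}\right) = 87 - 91 \left(- \frac{4}{3} - \frac{10}{3} + \frac{5}{3}\right) = 87 - -273 = 87 + 273 = 360$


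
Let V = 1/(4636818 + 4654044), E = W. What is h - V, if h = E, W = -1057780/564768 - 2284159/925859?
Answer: -292839595484430493/67474309204392552 ≈ -4.3400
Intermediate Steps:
W = -567343760783/130723883928 (W = -1057780*1/564768 - 2284159*1/925859 = -264445/141192 - 2284159/925859 = -567343760783/130723883928 ≈ -4.3400)
E = -567343760783/130723883928 ≈ -4.3400
h = -567343760783/130723883928 ≈ -4.3400
V = 1/9290862 ≈ 1.0763e-7
h - V = -567343760783/130723883928 - 1*1/9290862 = -567343760783/130723883928 - 1/9290862 = -292839595484430493/67474309204392552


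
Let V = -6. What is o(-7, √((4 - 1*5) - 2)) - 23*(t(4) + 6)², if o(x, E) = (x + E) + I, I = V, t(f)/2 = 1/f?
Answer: -3939/4 + I*√3 ≈ -984.75 + 1.732*I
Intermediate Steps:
t(f) = 2/f (t(f) = 2*(1/f) = 2/f)
I = -6
o(x, E) = -6 + E + x (o(x, E) = (x + E) - 6 = (E + x) - 6 = -6 + E + x)
o(-7, √((4 - 1*5) - 2)) - 23*(t(4) + 6)² = (-6 + √((4 - 1*5) - 2) - 7) - 23*(2/4 + 6)² = (-6 + √((4 - 5) - 2) - 7) - 23*(2*(¼) + 6)² = (-6 + √(-1 - 2) - 7) - 23*(½ + 6)² = (-6 + √(-3) - 7) - 23*(13/2)² = (-6 + I*√3 - 7) - 23*169/4 = (-13 + I*√3) - 3887/4 = -3939/4 + I*√3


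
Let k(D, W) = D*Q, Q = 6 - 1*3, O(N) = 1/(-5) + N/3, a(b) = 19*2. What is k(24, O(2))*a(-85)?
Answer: 2736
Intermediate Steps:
a(b) = 38
O(N) = -⅕ + N/3 (O(N) = 1*(-⅕) + N*(⅓) = -⅕ + N/3)
Q = 3 (Q = 6 - 3 = 3)
k(D, W) = 3*D (k(D, W) = D*3 = 3*D)
k(24, O(2))*a(-85) = (3*24)*38 = 72*38 = 2736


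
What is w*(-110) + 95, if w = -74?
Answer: 8235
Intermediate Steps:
w*(-110) + 95 = -74*(-110) + 95 = 8140 + 95 = 8235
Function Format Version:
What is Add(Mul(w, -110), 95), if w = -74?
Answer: 8235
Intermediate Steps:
Add(Mul(w, -110), 95) = Add(Mul(-74, -110), 95) = Add(8140, 95) = 8235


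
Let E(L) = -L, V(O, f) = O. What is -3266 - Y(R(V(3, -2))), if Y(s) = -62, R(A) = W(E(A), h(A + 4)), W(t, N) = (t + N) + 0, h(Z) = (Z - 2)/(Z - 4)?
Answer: -3204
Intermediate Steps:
h(Z) = (-2 + Z)/(-4 + Z)
W(t, N) = N + t (W(t, N) = (N + t) + 0 = N + t)
R(A) = -A + (2 + A)/A (R(A) = (-2 + (A + 4))/(-4 + (A + 4)) - A = (-2 + (4 + A))/(-4 + (4 + A)) - A = (2 + A)/A - A = -A + (2 + A)/A)
-3266 - Y(R(V(3, -2))) = -3266 - 1*(-62) = -3266 + 62 = -3204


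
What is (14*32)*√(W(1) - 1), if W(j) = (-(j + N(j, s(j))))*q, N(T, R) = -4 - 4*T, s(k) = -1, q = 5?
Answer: 448*√34 ≈ 2612.3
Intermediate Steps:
W(j) = 20 + 15*j (W(j) = -(j + (-4 - 4*j))*5 = -(-4 - 3*j)*5 = (4 + 3*j)*5 = 20 + 15*j)
(14*32)*√(W(1) - 1) = (14*32)*√((20 + 15*1) - 1) = 448*√((20 + 15) - 1) = 448*√(35 - 1) = 448*√34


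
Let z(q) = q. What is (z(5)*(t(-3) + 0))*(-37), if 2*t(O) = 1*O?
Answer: 555/2 ≈ 277.50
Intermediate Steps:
t(O) = O/2 (t(O) = (1*O)/2 = O/2)
(z(5)*(t(-3) + 0))*(-37) = (5*((1/2)*(-3) + 0))*(-37) = (5*(-3/2 + 0))*(-37) = (5*(-3/2))*(-37) = -15/2*(-37) = 555/2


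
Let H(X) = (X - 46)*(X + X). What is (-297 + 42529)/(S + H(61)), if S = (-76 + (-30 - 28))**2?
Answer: 21116/9893 ≈ 2.1344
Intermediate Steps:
H(X) = 2*X*(-46 + X) (H(X) = (-46 + X)*(2*X) = 2*X*(-46 + X))
S = 17956 (S = (-76 - 58)**2 = (-134)**2 = 17956)
(-297 + 42529)/(S + H(61)) = (-297 + 42529)/(17956 + 2*61*(-46 + 61)) = 42232/(17956 + 2*61*15) = 42232/(17956 + 1830) = 42232/19786 = 42232*(1/19786) = 21116/9893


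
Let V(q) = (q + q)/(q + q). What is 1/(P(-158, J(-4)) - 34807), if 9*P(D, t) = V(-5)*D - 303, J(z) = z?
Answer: -9/313724 ≈ -2.8688e-5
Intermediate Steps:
V(q) = 1 (V(q) = (2*q)/((2*q)) = (2*q)*(1/(2*q)) = 1)
P(D, t) = -101/3 + D/9 (P(D, t) = (1*D - 303)/9 = (D - 303)/9 = (-303 + D)/9 = -101/3 + D/9)
1/(P(-158, J(-4)) - 34807) = 1/((-101/3 + (⅑)*(-158)) - 34807) = 1/((-101/3 - 158/9) - 34807) = 1/(-461/9 - 34807) = 1/(-313724/9) = -9/313724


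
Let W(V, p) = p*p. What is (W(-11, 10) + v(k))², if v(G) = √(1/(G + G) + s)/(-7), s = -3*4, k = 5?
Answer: (7000 - I*√1190)²/4900 ≈ 9999.8 - 98.561*I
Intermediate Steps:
W(V, p) = p²
s = -12
v(G) = -√(-12 + 1/(2*G))/7 (v(G) = √(1/(G + G) - 12)/(-7) = √(1/(2*G) - 12)*(-⅐) = √(-12 + 1/(2*G))*(-⅐) = -√(-12 + 1/(2*G))/7)
(W(-11, 10) + v(k))² = (10² - √(-48 + 2/5)/14)² = (100 - √(-48 + 2*(⅕))/14)² = (100 - √(-48 + ⅖)/14)² = (100 - I*√1190/70)²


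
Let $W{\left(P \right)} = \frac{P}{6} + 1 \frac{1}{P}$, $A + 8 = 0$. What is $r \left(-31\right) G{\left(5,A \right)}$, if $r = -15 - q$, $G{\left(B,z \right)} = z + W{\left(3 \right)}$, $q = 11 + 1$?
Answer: $- \frac{11997}{2} \approx -5998.5$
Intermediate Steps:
$A = -8$ ($A = -8 + 0 = -8$)
$W{\left(P \right)} = \frac{1}{P} + \frac{P}{6}$ ($W{\left(P \right)} = P \frac{1}{6} + \frac{1}{P} = \frac{P}{6} + \frac{1}{P} = \frac{1}{P} + \frac{P}{6}$)
$q = 12$
$G{\left(B,z \right)} = \frac{5}{6} + z$ ($G{\left(B,z \right)} = z + \left(\frac{1}{3} + \frac{1}{6} \cdot 3\right) = z + \left(\frac{1}{3} + \frac{1}{2}\right) = z + \frac{5}{6} = \frac{5}{6} + z$)
$r = -27$ ($r = -15 - 12 = -27$)
$r \left(-31\right) G{\left(5,A \right)} = \left(-27\right) \left(-31\right) \left(\frac{5}{6} - 8\right) = 837 \left(- \frac{43}{6}\right) = - \frac{11997}{2}$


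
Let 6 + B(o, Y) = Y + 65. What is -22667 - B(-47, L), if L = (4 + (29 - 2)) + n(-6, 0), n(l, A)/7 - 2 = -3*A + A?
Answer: -22771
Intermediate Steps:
n(l, A) = 14 - 14*A (n(l, A) = 14 + 7*(-3*A + A) = 14 + 7*(-2*A) = 14 - 14*A)
L = 45 (L = (4 + (29 - 2)) + (14 - 14*0) = (4 + 27) + (14 + 0) = 31 + 14 = 45)
B(o, Y) = 59 + Y (B(o, Y) = -6 + (Y + 65) = -6 + (65 + Y) = 59 + Y)
-22667 - B(-47, L) = -22667 - (59 + 45) = -22667 - 1*104 = -22667 - 104 = -22771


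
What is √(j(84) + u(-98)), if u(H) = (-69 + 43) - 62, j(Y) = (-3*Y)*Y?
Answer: 2*I*√5314 ≈ 145.79*I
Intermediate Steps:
j(Y) = -3*Y²
u(H) = -88 (u(H) = -26 - 62 = -88)
√(j(84) + u(-98)) = √(-3*84² - 88) = √(-3*7056 - 88) = √(-21168 - 88) = √(-21256) = 2*I*√5314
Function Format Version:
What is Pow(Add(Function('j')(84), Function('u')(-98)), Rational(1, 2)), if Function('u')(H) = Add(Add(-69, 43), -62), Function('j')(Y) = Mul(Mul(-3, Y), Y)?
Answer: Mul(2, I, Pow(5314, Rational(1, 2))) ≈ Mul(145.79, I)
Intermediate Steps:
Function('j')(Y) = Mul(-3, Pow(Y, 2))
Function('u')(H) = -88 (Function('u')(H) = Add(-26, -62) = -88)
Pow(Add(Function('j')(84), Function('u')(-98)), Rational(1, 2)) = Pow(Add(Mul(-3, Pow(84, 2)), -88), Rational(1, 2)) = Pow(Add(Mul(-3, 7056), -88), Rational(1, 2)) = Pow(Add(-21168, -88), Rational(1, 2)) = Pow(-21256, Rational(1, 2)) = Mul(2, I, Pow(5314, Rational(1, 2)))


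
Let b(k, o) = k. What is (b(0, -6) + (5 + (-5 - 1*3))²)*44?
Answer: 396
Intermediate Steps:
(b(0, -6) + (5 + (-5 - 1*3))²)*44 = (0 + (5 + (-5 - 1*3))²)*44 = (0 + (5 + (-5 - 3))²)*44 = (0 + (5 - 8)²)*44 = (0 + (-3)²)*44 = (0 + 9)*44 = 9*44 = 396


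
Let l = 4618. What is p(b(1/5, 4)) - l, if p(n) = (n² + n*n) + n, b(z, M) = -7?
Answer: -4527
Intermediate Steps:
p(n) = n + 2*n² (p(n) = (n² + n²) + n = 2*n² + n = n + 2*n²)
p(b(1/5, 4)) - l = -7*(1 + 2*(-7)) - 1*4618 = -7*(1 - 14) - 4618 = -7*(-13) - 4618 = 91 - 4618 = -4527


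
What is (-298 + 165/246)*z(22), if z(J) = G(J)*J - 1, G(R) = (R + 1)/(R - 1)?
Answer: -563085/82 ≈ -6866.9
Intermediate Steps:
G(R) = (1 + R)/(-1 + R)
z(J) = -1 + J*(1 + J)/(-1 + J) (z(J) = ((1 + J)/(-1 + J))*J - 1 = J*(1 + J)/(-1 + J) - 1 = -1 + J*(1 + J)/(-1 + J))
(-298 + 165/246)*z(22) = (-298 + 165/246)*((1 + 22**2)/(-1 + 22)) = (-298 + 165*(1/246))*((1 + 484)/21) = (-298 + 55/82)*((1/21)*485) = -24381/82*485/21 = -563085/82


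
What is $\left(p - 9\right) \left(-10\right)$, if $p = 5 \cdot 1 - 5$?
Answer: $90$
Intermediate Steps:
$p = 0$ ($p = 5 - 5 = 0$)
$\left(p - 9\right) \left(-10\right) = \left(0 - 9\right) \left(-10\right) = \left(-9\right) \left(-10\right) = 90$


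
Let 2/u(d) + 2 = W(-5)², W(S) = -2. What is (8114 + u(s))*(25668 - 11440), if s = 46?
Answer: 115460220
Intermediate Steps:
u(d) = 1 (u(d) = 2/(-2 + (-2)²) = 2/(-2 + 4) = 2/2 = 2*(½) = 1)
(8114 + u(s))*(25668 - 11440) = (8114 + 1)*(25668 - 11440) = 8115*14228 = 115460220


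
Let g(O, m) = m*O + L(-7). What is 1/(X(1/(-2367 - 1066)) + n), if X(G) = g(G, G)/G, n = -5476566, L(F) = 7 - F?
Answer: -3433/18966047925 ≈ -1.8101e-7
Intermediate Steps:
g(O, m) = 14 + O*m (g(O, m) = m*O + (7 - 1*(-7)) = O*m + (7 + 7) = O*m + 14 = 14 + O*m)
X(G) = (14 + G²)/G (X(G) = (14 + G*G)/G = (14 + G²)/G)
1/(X(1/(-2367 - 1066)) + n) = 1/((1/(-2367 - 1066) + 14/(1/(-2367 - 1066))) - 5476566) = 1/((1/(-3433) + 14/(1/(-3433))) - 5476566) = 1/((-1/3433 + 14/(-1/3433)) - 5476566) = 1/((-1/3433 + 14*(-3433)) - 5476566) = 1/((-1/3433 - 48062) - 5476566) = 1/(-164996847/3433 - 5476566) = 1/(-18966047925/3433) = -3433/18966047925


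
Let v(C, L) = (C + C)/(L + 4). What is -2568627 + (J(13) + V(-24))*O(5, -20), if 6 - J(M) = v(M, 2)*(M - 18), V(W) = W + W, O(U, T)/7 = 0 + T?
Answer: -7697341/3 ≈ -2.5658e+6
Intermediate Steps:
O(U, T) = 7*T (O(U, T) = 7*(0 + T) = 7*T)
v(C, L) = 2*C/(4 + L) (v(C, L) = (2*C)/(4 + L) = 2*C/(4 + L))
V(W) = 2*W
J(M) = 6 - M*(-18 + M)/3 (J(M) = 6 - 2*M/(4 + 2)*(M - 18) = 6 - 2*M/6*(-18 + M) = 6 - 2*M*(1/6)*(-18 + M) = 6 - M/3*(-18 + M) = 6 - M*(-18 + M)/3)
-2568627 + (J(13) + V(-24))*O(5, -20) = -2568627 + ((6 + 6*13 - 1/3*13**2) + 2*(-24))*(7*(-20)) = -2568627 + ((6 + 78 - 1/3*169) - 48)*(-140) = -2568627 + ((6 + 78 - 169/3) - 48)*(-140) = -2568627 + (83/3 - 48)*(-140) = -2568627 - 61/3*(-140) = -2568627 + 8540/3 = -7697341/3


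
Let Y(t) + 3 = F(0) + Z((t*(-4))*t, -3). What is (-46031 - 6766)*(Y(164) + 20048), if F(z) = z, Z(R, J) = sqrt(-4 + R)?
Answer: -1058315865 - 105594*I*sqrt(26897) ≈ -1.0583e+9 - 1.7318e+7*I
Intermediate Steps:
Y(t) = -3 + sqrt(-4 - 4*t**2) (Y(t) = -3 + (0 + sqrt(-4 + (t*(-4))*t)) = -3 + (0 + sqrt(-4 + (-4*t)*t)) = -3 + (0 + sqrt(-4 - 4*t**2)) = -3 + sqrt(-4 - 4*t**2))
(-46031 - 6766)*(Y(164) + 20048) = (-46031 - 6766)*((-3 + 2*sqrt(-1 - 1*164**2)) + 20048) = -52797*((-3 + 2*sqrt(-1 - 1*26896)) + 20048) = -52797*((-3 + 2*sqrt(-1 - 26896)) + 20048) = -52797*((-3 + 2*sqrt(-26897)) + 20048) = -52797*((-3 + 2*(I*sqrt(26897))) + 20048) = -52797*((-3 + 2*I*sqrt(26897)) + 20048) = -52797*(20045 + 2*I*sqrt(26897)) = -1058315865 - 105594*I*sqrt(26897)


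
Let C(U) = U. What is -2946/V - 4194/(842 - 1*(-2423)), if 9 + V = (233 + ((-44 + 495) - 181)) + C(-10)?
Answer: -5824293/790130 ≈ -7.3713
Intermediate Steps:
V = 484 (V = -9 + ((233 + ((-44 + 495) - 181)) - 10) = -9 + ((233 + (451 - 181)) - 10) = -9 + ((233 + 270) - 10) = -9 + (503 - 10) = -9 + 493 = 484)
-2946/V - 4194/(842 - 1*(-2423)) = -2946/484 - 4194/(842 - 1*(-2423)) = -2946*1/484 - 4194/(842 + 2423) = -1473/242 - 4194/3265 = -5824293/790130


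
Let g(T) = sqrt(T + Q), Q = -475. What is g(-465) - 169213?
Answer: -169213 + 2*I*sqrt(235) ≈ -1.6921e+5 + 30.659*I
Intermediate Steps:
g(T) = sqrt(-475 + T) (g(T) = sqrt(T - 475) = sqrt(-475 + T))
g(-465) - 169213 = sqrt(-475 - 465) - 169213 = sqrt(-940) - 169213 = 2*I*sqrt(235) - 169213 = -169213 + 2*I*sqrt(235)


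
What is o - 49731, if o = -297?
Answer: -50028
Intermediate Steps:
o - 49731 = -297 - 49731 = -50028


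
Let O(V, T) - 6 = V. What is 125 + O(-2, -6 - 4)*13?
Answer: 177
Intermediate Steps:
O(V, T) = 6 + V
125 + O(-2, -6 - 4)*13 = 125 + (6 - 2)*13 = 125 + 4*13 = 125 + 52 = 177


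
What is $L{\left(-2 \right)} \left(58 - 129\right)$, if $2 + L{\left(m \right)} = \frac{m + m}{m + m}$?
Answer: $71$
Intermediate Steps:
$L{\left(m \right)} = -1$ ($L{\left(m \right)} = -2 + \frac{m + m}{m + m} = -2 + \frac{2 m}{2 m} = -2 + 2 m \frac{1}{2 m} = -2 + 1 = -1$)
$L{\left(-2 \right)} \left(58 - 129\right) = - (58 - 129) = \left(-1\right) \left(-71\right) = 71$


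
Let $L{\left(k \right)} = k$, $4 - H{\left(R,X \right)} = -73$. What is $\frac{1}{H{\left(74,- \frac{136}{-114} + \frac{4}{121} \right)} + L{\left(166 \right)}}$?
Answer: $\frac{1}{243} \approx 0.0041152$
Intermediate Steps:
$H{\left(R,X \right)} = 77$ ($H{\left(R,X \right)} = 4 - -73 = 4 + 73 = 77$)
$\frac{1}{H{\left(74,- \frac{136}{-114} + \frac{4}{121} \right)} + L{\left(166 \right)}} = \frac{1}{77 + 166} = \frac{1}{243}$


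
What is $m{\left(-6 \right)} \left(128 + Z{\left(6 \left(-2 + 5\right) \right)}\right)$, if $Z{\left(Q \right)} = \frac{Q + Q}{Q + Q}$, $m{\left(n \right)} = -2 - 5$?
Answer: $-903$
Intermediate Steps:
$m{\left(n \right)} = -7$ ($m{\left(n \right)} = -2 - 5 = -7$)
$Z{\left(Q \right)} = 1$ ($Z{\left(Q \right)} = \frac{2 Q}{2 Q} = 2 Q \frac{1}{2 Q} = 1$)
$m{\left(-6 \right)} \left(128 + Z{\left(6 \left(-2 + 5\right) \right)}\right) = - 7 \left(128 + 1\right) = \left(-7\right) 129 = -903$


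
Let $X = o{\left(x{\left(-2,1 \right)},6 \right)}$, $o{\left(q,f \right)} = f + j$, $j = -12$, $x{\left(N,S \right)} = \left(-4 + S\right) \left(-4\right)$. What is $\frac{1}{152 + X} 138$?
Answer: $\frac{69}{73} \approx 0.94521$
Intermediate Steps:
$x{\left(N,S \right)} = 16 - 4 S$
$o{\left(q,f \right)} = -12 + f$ ($o{\left(q,f \right)} = f - 12 = -12 + f$)
$X = -6$ ($X = -12 + 6 = -6$)
$\frac{1}{152 + X} 138 = \frac{1}{152 - 6} \cdot 138 = \frac{1}{146} \cdot 138 = \frac{69}{73}$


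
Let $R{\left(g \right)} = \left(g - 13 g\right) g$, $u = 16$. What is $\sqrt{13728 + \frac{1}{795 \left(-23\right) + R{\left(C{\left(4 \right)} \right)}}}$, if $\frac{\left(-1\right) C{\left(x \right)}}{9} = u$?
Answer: $\frac{5 \sqrt{39180531105579}}{267117} \approx 117.17$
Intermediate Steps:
$C{\left(x \right)} = -144$ ($C{\left(x \right)} = \left(-9\right) 16 = -144$)
$R{\left(g \right)} = - 12 g^{2}$ ($R{\left(g \right)} = - 12 g g = - 12 g^{2}$)
$\sqrt{13728 + \frac{1}{795 \left(-23\right) + R{\left(C{\left(4 \right)} \right)}}} = \sqrt{13728 + \frac{1}{795 \left(-23\right) - 12 \left(-144\right)^{2}}} = \sqrt{13728 + \frac{1}{-18285 - 248832}} = \sqrt{13728 + \frac{1}{-267117}} = \sqrt{13728 - \frac{1}{267117}} = \sqrt{\frac{3666982175}{267117}} = \frac{5 \sqrt{39180531105579}}{267117}$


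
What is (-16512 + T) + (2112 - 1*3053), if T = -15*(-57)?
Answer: -16598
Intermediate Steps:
T = 855
(-16512 + T) + (2112 - 1*3053) = (-16512 + 855) + (2112 - 1*3053) = -15657 + (2112 - 3053) = -15657 - 941 = -16598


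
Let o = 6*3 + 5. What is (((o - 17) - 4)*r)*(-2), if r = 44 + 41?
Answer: -340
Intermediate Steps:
r = 85
o = 23 (o = 18 + 5 = 23)
(((o - 17) - 4)*r)*(-2) = (((23 - 17) - 4)*85)*(-2) = ((6 - 4)*85)*(-2) = (2*85)*(-2) = 170*(-2) = -340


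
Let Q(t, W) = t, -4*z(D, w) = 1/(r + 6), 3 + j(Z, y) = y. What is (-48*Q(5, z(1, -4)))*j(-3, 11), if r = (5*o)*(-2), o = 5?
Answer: -1920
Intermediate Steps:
j(Z, y) = -3 + y
r = -50 (r = (5*5)*(-2) = 25*(-2) = -50)
z(D, w) = 1/176 (z(D, w) = -1/(4*(-50 + 6)) = -¼/(-44) = -¼*(-1/44) = 1/176)
(-48*Q(5, z(1, -4)))*j(-3, 11) = (-48*5)*(-3 + 11) = -240*8 = -1920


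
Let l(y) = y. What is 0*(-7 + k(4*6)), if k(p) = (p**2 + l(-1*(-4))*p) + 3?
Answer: 0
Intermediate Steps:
k(p) = 3 + p**2 + 4*p (k(p) = (p**2 + (-1*(-4))*p) + 3 = (p**2 + 4*p) + 3 = 3 + p**2 + 4*p)
0*(-7 + k(4*6)) = 0*(-7 + (3 + (4*6)**2 + 4*(4*6))) = 0*(-7 + (3 + 24**2 + 4*24)) = 0*(-7 + (3 + 576 + 96)) = 0*(-7 + 675) = 0*668 = 0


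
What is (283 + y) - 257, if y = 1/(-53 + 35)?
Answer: 467/18 ≈ 25.944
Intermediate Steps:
y = -1/18 (y = 1/(-18) = -1/18 ≈ -0.055556)
(283 + y) - 257 = (283 - 1/18) - 257 = 5093/18 - 257 = 467/18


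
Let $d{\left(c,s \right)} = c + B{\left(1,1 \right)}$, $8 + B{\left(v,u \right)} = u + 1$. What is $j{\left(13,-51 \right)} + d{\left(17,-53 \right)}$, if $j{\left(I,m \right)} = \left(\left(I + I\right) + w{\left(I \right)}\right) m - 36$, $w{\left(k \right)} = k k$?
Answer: $-9970$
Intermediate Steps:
$w{\left(k \right)} = k^{2}$
$B{\left(v,u \right)} = -7 + u$ ($B{\left(v,u \right)} = -8 + \left(u + 1\right) = -8 + \left(1 + u\right) = -7 + u$)
$d{\left(c,s \right)} = -6 + c$ ($d{\left(c,s \right)} = c + \left(-7 + 1\right) = c - 6 = -6 + c$)
$j{\left(I,m \right)} = -36 + m \left(I^{2} + 2 I\right)$ ($j{\left(I,m \right)} = \left(\left(I + I\right) + I^{2}\right) m - 36 = \left(2 I + I^{2}\right) m - 36 = \left(I^{2} + 2 I\right) m - 36 = m \left(I^{2} + 2 I\right) - 36 = -36 + m \left(I^{2} + 2 I\right)$)
$j{\left(13,-51 \right)} + d{\left(17,-53 \right)} = \left(-36 - 51 \cdot 13^{2} + 2 \cdot 13 \left(-51\right)\right) + \left(-6 + 17\right) = \left(-36 - 8619 - 1326\right) + 11 = -9981 + 11 = -9970$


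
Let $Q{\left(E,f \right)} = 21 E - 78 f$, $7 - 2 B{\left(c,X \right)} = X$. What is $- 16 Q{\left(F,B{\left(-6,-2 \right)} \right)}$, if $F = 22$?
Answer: $-1776$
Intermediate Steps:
$B{\left(c,X \right)} = \frac{7}{2} - \frac{X}{2}$
$Q{\left(E,f \right)} = - 78 f + 21 E$
$- 16 Q{\left(F,B{\left(-6,-2 \right)} \right)} = - 16 \left(- 78 \left(\frac{7}{2} - -1\right) + 21 \cdot 22\right) = - 16 \left(- 78 \left(\frac{7}{2} + 1\right) + 462\right) = - 16 \left(\left(-78\right) \frac{9}{2} + 462\right) = - 16 \left(-351 + 462\right) = \left(-16\right) 111 = -1776$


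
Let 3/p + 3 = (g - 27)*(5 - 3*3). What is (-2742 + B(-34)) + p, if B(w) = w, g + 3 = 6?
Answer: -86055/31 ≈ -2776.0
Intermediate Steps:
g = 3 (g = -3 + 6 = 3)
p = 1/31 (p = 3/(-3 + (3 - 27)*(5 - 3*3)) = 3/(-3 - 24*(5 - 9)) = 3/(-3 - 24*(-4)) = 3/(-3 + 96) = 3/93 = 3*(1/93) = 1/31 ≈ 0.032258)
(-2742 + B(-34)) + p = (-2742 - 34) + 1/31 = -2776 + 1/31 = -86055/31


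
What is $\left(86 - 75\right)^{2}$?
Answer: $121$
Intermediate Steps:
$\left(86 - 75\right)^{2} = 11^{2} = 121$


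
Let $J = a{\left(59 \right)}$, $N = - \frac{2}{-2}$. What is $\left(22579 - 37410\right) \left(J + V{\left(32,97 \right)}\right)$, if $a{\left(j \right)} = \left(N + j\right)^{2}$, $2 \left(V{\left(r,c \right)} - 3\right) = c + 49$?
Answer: $-54518756$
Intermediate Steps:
$N = 1$ ($N = \left(-2\right) \left(- \frac{1}{2}\right) = 1$)
$V{\left(r,c \right)} = \frac{55}{2} + \frac{c}{2}$ ($V{\left(r,c \right)} = 3 + \frac{c + 49}{2} = 3 + \frac{49 + c}{2} = 3 + \left(\frac{49}{2} + \frac{c}{2}\right) = \frac{55}{2} + \frac{c}{2}$)
$a{\left(j \right)} = \left(1 + j\right)^{2}$
$J = 3600$ ($J = \left(1 + 59\right)^{2} = 60^{2} = 3600$)
$\left(22579 - 37410\right) \left(J + V{\left(32,97 \right)}\right) = \left(22579 - 37410\right) \left(3600 + \left(\frac{55}{2} + \frac{1}{2} \cdot 97\right)\right) = - 14831 \left(3600 + \left(\frac{55}{2} + \frac{97}{2}\right)\right) = - 14831 \left(3600 + 76\right) = \left(-14831\right) 3676 = -54518756$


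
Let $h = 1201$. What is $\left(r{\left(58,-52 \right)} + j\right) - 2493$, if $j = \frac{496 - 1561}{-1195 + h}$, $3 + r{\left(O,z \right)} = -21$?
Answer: $- \frac{5389}{2} \approx -2694.5$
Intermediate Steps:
$r{\left(O,z \right)} = -24$ ($r{\left(O,z \right)} = -3 - 21 = -24$)
$j = - \frac{355}{2}$ ($j = \frac{496 - 1561}{-1195 + 1201} = - \frac{1065}{6} = \left(-1065\right) \frac{1}{6} = - \frac{355}{2} \approx -177.5$)
$\left(r{\left(58,-52 \right)} + j\right) - 2493 = \left(-24 - \frac{355}{2}\right) - 2493 = - \frac{403}{2} - 2493 = - \frac{5389}{2}$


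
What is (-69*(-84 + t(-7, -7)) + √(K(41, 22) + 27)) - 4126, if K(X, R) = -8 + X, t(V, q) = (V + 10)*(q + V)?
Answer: 4568 + 2*√15 ≈ 4575.8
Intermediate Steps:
t(V, q) = (10 + V)*(V + q)
(-69*(-84 + t(-7, -7)) + √(K(41, 22) + 27)) - 4126 = (-69*(-84 + ((-7)² + 10*(-7) + 10*(-7) - 7*(-7))) + √((-8 + 41) + 27)) - 4126 = (-69*(-84 + (49 - 70 - 70 + 49)) + √(33 + 27)) - 4126 = (-69*(-84 - 42) + √60) - 4126 = (-69*(-126) + 2*√15) - 4126 = (8694 + 2*√15) - 4126 = 4568 + 2*√15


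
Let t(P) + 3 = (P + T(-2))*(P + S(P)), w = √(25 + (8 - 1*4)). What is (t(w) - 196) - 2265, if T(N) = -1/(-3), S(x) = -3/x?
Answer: -2438 + 26*√29/87 ≈ -2436.4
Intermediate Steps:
T(N) = ⅓ (T(N) = -1*(-⅓) = ⅓)
w = √29 (w = √(25 + (8 - 4)) = √(25 + 4) = √29 ≈ 5.3852)
t(P) = -3 + (⅓ + P)*(P - 3/P) (t(P) = -3 + (P + ⅓)*(P - 3/P) = -3 + (⅓ + P)*(P - 3/P))
(t(w) - 196) - 2265 = ((-6 + (√29)² - 1/(√29) + √29/3) - 196) - 2265 = ((-6 + 29 - √29/29 + √29/3) - 196) - 2265 = ((23 + 26*√29/87) - 196) - 2265 = (-173 + 26*√29/87) - 2265 = -2438 + 26*√29/87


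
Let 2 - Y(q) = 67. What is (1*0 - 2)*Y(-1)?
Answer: 130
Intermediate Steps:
Y(q) = -65 (Y(q) = 2 - 1*67 = 2 - 67 = -65)
(1*0 - 2)*Y(-1) = (1*0 - 2)*(-65) = (0 - 2)*(-65) = -2*(-65) = 130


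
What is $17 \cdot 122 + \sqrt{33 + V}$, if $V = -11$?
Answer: $2074 + \sqrt{22} \approx 2078.7$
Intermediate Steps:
$17 \cdot 122 + \sqrt{33 + V} = 17 \cdot 122 + \sqrt{33 - 11} = 2074 + \sqrt{22}$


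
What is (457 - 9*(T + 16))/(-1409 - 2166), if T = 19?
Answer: -142/3575 ≈ -0.039720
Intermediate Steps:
(457 - 9*(T + 16))/(-1409 - 2166) = (457 - 9*(19 + 16))/(-1409 - 2166) = (457 - 9*35)/(-3575) = (457 - 315)*(-1/3575) = 142*(-1/3575) = -142/3575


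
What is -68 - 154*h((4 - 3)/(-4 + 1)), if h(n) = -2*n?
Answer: -512/3 ≈ -170.67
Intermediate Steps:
-68 - 154*h((4 - 3)/(-4 + 1)) = -68 - (-308)*(4 - 3)/(-4 + 1) = -68 - (-308)*1/(-3) = -68 - (-308)*1*(-1/3) = -68 - (-308)*(-1)/3 = -68 - 154*2/3 = -68 - 308/3 = -512/3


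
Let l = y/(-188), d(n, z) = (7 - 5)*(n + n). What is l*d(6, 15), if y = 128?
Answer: -768/47 ≈ -16.340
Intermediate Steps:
d(n, z) = 4*n (d(n, z) = 2*(2*n) = 4*n)
l = -32/47 (l = 128/(-188) = 128*(-1/188) = -32/47 ≈ -0.68085)
l*d(6, 15) = -128*6/47 = -32/47*24 = -768/47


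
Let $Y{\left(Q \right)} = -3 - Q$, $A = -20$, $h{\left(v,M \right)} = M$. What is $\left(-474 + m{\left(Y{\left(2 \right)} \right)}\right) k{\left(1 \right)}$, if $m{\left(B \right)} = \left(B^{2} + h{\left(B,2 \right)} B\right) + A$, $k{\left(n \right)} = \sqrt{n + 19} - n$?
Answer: $479 - 958 \sqrt{5} \approx -1663.2$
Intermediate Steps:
$k{\left(n \right)} = \sqrt{19 + n} - n$
$m{\left(B \right)} = -20 + B^{2} + 2 B$ ($m{\left(B \right)} = \left(B^{2} + 2 B\right) - 20 = -20 + B^{2} + 2 B$)
$\left(-474 + m{\left(Y{\left(2 \right)} \right)}\right) k{\left(1 \right)} = \left(-474 + \left(-20 + \left(-3 - 2\right)^{2} + 2 \left(-3 - 2\right)\right)\right) \left(\sqrt{19 + 1} - 1\right) = \left(-474 + \left(-20 + \left(-3 - 2\right)^{2} + 2 \left(-3 - 2\right)\right)\right) \left(\sqrt{20} - 1\right) = \left(-474 + \left(-20 + \left(-5\right)^{2} + 2 \left(-5\right)\right)\right) \left(2 \sqrt{5} - 1\right) = \left(-474 - 5\right) \left(-1 + 2 \sqrt{5}\right) = - 479 \left(-1 + 2 \sqrt{5}\right) = 479 - 958 \sqrt{5}$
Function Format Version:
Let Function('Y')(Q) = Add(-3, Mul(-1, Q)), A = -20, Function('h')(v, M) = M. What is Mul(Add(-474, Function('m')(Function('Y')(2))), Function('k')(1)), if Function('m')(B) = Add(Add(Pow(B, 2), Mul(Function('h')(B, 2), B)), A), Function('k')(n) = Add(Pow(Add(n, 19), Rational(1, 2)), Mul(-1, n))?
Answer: Add(479, Mul(-958, Pow(5, Rational(1, 2)))) ≈ -1663.2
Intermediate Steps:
Function('k')(n) = Add(Pow(Add(19, n), Rational(1, 2)), Mul(-1, n))
Function('m')(B) = Add(-20, Pow(B, 2), Mul(2, B)) (Function('m')(B) = Add(Add(Pow(B, 2), Mul(2, B)), -20) = Add(-20, Pow(B, 2), Mul(2, B)))
Mul(Add(-474, Function('m')(Function('Y')(2))), Function('k')(1)) = Mul(Add(-474, Add(-20, Pow(Add(-3, Mul(-1, 2)), 2), Mul(2, Add(-3, Mul(-1, 2))))), Add(Pow(Add(19, 1), Rational(1, 2)), Mul(-1, 1))) = Mul(Add(-474, Add(-20, Pow(Add(-3, -2), 2), Mul(2, Add(-3, -2)))), Add(Pow(20, Rational(1, 2)), -1)) = Mul(Add(-474, Add(-20, Pow(-5, 2), Mul(2, -5))), Add(Mul(2, Pow(5, Rational(1, 2))), -1)) = Mul(Add(-474, Add(-20, 25, -10)), Add(-1, Mul(2, Pow(5, Rational(1, 2))))) = Mul(Add(-474, -5), Add(-1, Mul(2, Pow(5, Rational(1, 2))))) = Mul(-479, Add(-1, Mul(2, Pow(5, Rational(1, 2))))) = Add(479, Mul(-958, Pow(5, Rational(1, 2))))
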